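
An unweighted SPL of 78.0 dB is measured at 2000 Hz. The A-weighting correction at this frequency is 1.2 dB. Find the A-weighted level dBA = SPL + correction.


A-weighting table: 2000 Hz -> 1.2 dB correction
SPL_A = SPL + correction = 78.0 + (1.2) = 79.2 dBA


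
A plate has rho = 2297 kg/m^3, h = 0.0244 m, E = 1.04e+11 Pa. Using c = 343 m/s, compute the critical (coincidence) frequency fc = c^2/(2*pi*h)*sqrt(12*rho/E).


12*rho/E = 12*2297/1.04e+11 = 2.65038e-07
sqrt(12*rho/E) = sqrt(2.65038e-07) = 0.000514818
c^2/(2*pi*h) = 343^2/(2*pi*0.0244) = 767394
fc = 767394 * 0.000514818 = 395.07 Hz


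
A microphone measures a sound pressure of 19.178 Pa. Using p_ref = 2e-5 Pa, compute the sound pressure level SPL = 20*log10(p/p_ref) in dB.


p / p_ref = 19.178 / 2e-5 = 958900
SPL = 20 * log10(958900) = 119.64 dB


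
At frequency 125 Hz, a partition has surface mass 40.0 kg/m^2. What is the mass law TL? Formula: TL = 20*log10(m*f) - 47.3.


m * f = 40.0 * 125 = 5000
20*log10(5000) = 73.9794 dB
TL = 73.9794 - 47.3 = 26.679 dB


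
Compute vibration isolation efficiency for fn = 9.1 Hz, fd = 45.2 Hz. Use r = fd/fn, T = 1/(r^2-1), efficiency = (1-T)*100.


r = 45.2 / 9.1 = 4.96703
r^2 - 1 = 4.96703^2 - 1 = 23.6714
T = 1/23.6714 = 0.0422451
Efficiency = (1 - 0.0422451)*100 = 95.775 %


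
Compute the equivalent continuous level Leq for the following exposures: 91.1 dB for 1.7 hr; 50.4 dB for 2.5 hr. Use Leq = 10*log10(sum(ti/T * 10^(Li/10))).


T_total = 1.7 + 2.5 = 4.2 hr
(1.7/4.2) * 10^(91.1/10) = 5.21434e+08
(2.5/4.2) * 10^(50.4/10) = 65266.6
Sum = 5.21434e+08 + 65266.6 = 5.21499e+08
Leq = 10*log10(5.21499e+08) = 87.173 dB


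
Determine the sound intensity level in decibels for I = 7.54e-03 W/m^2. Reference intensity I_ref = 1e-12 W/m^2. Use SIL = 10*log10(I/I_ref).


I / I_ref = 7.54e-03 / 1e-12 = 7.54e+09
SIL = 10 * log10(7.54e+09) = 98.774 dB


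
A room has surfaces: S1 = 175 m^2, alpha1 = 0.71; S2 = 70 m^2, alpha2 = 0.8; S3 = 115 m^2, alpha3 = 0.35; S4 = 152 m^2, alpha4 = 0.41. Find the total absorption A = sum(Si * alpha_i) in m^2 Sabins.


175 * 0.71 = 124.25
70 * 0.8 = 56
115 * 0.35 = 40.25
152 * 0.41 = 62.32
A_total = 124.25 + 56 + 40.25 + 62.32 = 282.82 m^2


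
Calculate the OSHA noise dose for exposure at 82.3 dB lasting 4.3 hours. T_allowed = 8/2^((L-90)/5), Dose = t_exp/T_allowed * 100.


T_allowed = 8 / 2^((82.3 - 90)/5) = 23.2636 hr
Dose = 4.3 / 23.2636 * 100 = 18.484 %


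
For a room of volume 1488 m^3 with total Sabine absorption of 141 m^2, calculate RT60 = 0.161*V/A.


RT60 = 0.161 * 1488 / 141 = 1.6991 s


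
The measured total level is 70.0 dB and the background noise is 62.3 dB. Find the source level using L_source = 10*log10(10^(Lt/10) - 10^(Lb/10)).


10^(70.0/10) = 1e+07
10^(62.3/10) = 1.69824e+06
Difference = 1e+07 - 1.69824e+06 = 8.30176e+06
L_source = 10*log10(8.30176e+06) = 69.192 dB


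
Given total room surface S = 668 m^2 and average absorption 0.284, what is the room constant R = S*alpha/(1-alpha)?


R = 668 * 0.284 / (1 - 0.284) = 264.96 m^2


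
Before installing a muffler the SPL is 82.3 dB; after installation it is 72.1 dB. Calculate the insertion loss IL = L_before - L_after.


Insertion loss = SPL without muffler - SPL with muffler
IL = 82.3 - 72.1 = 10.2 dB


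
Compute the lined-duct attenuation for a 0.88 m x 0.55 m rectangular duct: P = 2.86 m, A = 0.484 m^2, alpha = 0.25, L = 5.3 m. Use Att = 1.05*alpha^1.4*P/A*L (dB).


alpha^1.4 = 0.25^1.4 = 0.143587
Attenuation rate = 1.05 * alpha^1.4 * P / A
= 1.05 * 0.143587 * 2.86 / 0.484 = 0.890892 dB/m
Total Att = 0.890892 * 5.3 = 4.7217 dB


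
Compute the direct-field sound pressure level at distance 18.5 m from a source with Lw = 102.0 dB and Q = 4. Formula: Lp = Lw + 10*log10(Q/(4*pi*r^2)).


4*pi*r^2 = 4*pi*18.5^2 = 4300.84 m^2
Q / (4*pi*r^2) = 4 / 4300.84 = 0.000930051
Lp = 102.0 + 10*log10(0.000930051) = 71.685 dB


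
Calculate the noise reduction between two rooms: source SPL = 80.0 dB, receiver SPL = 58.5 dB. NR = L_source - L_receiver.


NR = L_source - L_receiver (difference between source and receiving room levels)
NR = 80.0 - 58.5 = 21.5 dB


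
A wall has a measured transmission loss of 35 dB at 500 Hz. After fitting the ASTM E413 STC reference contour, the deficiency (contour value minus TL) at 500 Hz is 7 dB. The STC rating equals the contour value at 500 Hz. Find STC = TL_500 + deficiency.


By ASTM E413, STC = value of the fitted reference contour at 500 Hz.
Contour value at 500 Hz = TL_500 + deficiency = 35 + 7 = 42
STC = 42


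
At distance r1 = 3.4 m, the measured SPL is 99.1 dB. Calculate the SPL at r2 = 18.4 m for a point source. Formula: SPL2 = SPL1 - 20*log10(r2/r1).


r2/r1 = 18.4/3.4 = 5.41176
Correction = 20*log10(5.41176) = 14.6668 dB
SPL2 = 99.1 - 14.6668 = 84.433 dB


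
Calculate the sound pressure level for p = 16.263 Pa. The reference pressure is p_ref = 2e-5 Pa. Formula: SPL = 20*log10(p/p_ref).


p / p_ref = 16.263 / 2e-5 = 813150
SPL = 20 * log10(813150) = 118.2 dB


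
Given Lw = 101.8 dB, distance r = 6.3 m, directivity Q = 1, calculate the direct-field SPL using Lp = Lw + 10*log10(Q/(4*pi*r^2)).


4*pi*r^2 = 4*pi*6.3^2 = 498.759 m^2
Q / (4*pi*r^2) = 1 / 498.759 = 0.00200498
Lp = 101.8 + 10*log10(0.00200498) = 74.821 dB


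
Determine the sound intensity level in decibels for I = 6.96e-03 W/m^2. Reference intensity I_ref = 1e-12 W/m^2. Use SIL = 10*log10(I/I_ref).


I / I_ref = 6.96e-03 / 1e-12 = 6.96e+09
SIL = 10 * log10(6.96e+09) = 98.426 dB


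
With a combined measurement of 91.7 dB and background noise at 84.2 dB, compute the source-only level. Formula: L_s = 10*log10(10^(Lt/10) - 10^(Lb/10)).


10^(91.7/10) = 1.47911e+09
10^(84.2/10) = 2.63027e+08
Difference = 1.47911e+09 - 2.63027e+08 = 1.21608e+09
L_source = 10*log10(1.21608e+09) = 90.85 dB


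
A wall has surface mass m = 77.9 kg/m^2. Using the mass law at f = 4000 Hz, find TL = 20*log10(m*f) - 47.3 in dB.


m * f = 77.9 * 4000 = 311600
20*log10(311600) = 109.872 dB
TL = 109.872 - 47.3 = 62.572 dB


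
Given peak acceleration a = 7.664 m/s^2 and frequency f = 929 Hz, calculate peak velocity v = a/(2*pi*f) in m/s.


omega = 2*pi*f = 2*pi*929 = 5837.08 rad/s
v = a / omega = 7.664 / 5837.08 = 0.001313 m/s


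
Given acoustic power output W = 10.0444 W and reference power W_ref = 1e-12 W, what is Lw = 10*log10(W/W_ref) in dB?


W / W_ref = 10.0444 / 1e-12 = 1.00444e+13
Lw = 10 * log10(1.00444e+13) = 130.02 dB


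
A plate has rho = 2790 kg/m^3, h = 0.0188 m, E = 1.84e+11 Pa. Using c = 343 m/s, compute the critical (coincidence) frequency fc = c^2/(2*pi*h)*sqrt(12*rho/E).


12*rho/E = 12*2790/1.84e+11 = 1.81957e-07
sqrt(12*rho/E) = sqrt(1.81957e-07) = 0.000426564
c^2/(2*pi*h) = 343^2/(2*pi*0.0188) = 995980
fc = 995980 * 0.000426564 = 424.85 Hz


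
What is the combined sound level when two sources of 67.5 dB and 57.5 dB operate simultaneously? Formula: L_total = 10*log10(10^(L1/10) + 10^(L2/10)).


10^(67.5/10) = 5.62341e+06
10^(57.5/10) = 562341
Sum = 5.62341e+06 + 562341 = 6.18575e+06
L_total = 10*log10(6.18575e+06) = 67.914 dB


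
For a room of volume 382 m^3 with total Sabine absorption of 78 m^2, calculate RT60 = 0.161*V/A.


RT60 = 0.161 * 382 / 78 = 0.78849 s


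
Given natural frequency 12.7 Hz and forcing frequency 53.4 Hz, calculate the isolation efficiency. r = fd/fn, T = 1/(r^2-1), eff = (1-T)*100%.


r = 53.4 / 12.7 = 4.20472
r^2 - 1 = 4.20472^2 - 1 = 16.6797
T = 1/16.6797 = 0.0599531
Efficiency = (1 - 0.0599531)*100 = 94.005 %


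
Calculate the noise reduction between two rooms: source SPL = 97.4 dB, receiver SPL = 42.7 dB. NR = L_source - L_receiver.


NR = L_source - L_receiver (difference between source and receiving room levels)
NR = 97.4 - 42.7 = 54.7 dB


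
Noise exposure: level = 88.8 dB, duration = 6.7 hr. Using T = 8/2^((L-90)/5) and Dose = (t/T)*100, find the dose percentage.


T_allowed = 8 / 2^((88.8 - 90)/5) = 9.44794 hr
Dose = 6.7 / 9.44794 * 100 = 70.915 %


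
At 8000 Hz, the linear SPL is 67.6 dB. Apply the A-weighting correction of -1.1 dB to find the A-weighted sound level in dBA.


A-weighting table: 8000 Hz -> -1.1 dB correction
SPL_A = SPL + correction = 67.6 + (-1.1) = 66.5 dBA


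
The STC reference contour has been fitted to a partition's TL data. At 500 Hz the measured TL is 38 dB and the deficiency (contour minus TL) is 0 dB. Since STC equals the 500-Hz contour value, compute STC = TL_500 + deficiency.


By ASTM E413, STC = value of the fitted reference contour at 500 Hz.
Contour value at 500 Hz = TL_500 + deficiency = 38 + 0 = 38
STC = 38


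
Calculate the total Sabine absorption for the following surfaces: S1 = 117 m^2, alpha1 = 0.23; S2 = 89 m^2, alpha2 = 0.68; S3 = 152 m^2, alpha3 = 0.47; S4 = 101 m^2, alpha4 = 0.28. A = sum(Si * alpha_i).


117 * 0.23 = 26.91
89 * 0.68 = 60.52
152 * 0.47 = 71.44
101 * 0.28 = 28.28
A_total = 26.91 + 60.52 + 71.44 + 28.28 = 187.15 m^2


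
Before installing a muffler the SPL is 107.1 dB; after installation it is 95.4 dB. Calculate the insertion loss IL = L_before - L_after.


Insertion loss = SPL without muffler - SPL with muffler
IL = 107.1 - 95.4 = 11.7 dB


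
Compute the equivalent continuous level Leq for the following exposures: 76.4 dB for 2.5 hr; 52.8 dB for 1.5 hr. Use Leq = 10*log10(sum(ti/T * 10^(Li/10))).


T_total = 2.5 + 1.5 = 4.0 hr
(2.5/4.0) * 10^(76.4/10) = 2.72822e+07
(1.5/4.0) * 10^(52.8/10) = 71454.8
Sum = 2.72822e+07 + 71454.8 = 2.73537e+07
Leq = 10*log10(2.73537e+07) = 74.37 dB


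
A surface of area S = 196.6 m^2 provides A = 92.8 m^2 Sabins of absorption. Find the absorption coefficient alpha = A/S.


Absorption coefficient = absorbed power / incident power
alpha = A / S = 92.8 / 196.6 = 0.47202


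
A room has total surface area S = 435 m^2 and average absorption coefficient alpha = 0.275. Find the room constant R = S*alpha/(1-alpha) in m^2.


R = 435 * 0.275 / (1 - 0.275) = 165 m^2


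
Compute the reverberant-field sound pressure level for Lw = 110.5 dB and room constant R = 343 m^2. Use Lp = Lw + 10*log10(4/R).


4/R = 4/343 = 0.0116618
Lp = 110.5 + 10*log10(0.0116618) = 91.168 dB


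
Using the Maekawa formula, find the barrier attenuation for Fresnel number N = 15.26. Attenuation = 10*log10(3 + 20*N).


3 + 20*N = 3 + 20*15.26 = 308.2
Att = 10*log10(308.2) = 24.888 dB


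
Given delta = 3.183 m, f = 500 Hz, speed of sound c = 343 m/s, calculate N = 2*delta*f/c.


N = 2*delta*f/c = 2*delta/lambda, where lambda = c/f
lambda = 343 / 500 = 0.686 m
N = 2 * 3.183 / 0.686 = 9.2799


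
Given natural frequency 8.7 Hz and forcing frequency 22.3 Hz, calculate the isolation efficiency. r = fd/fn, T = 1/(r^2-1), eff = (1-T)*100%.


r = 22.3 / 8.7 = 2.56322
r^2 - 1 = 2.56322^2 - 1 = 5.5701
T = 1/5.5701 = 0.17953
Efficiency = (1 - 0.17953)*100 = 82.047 %


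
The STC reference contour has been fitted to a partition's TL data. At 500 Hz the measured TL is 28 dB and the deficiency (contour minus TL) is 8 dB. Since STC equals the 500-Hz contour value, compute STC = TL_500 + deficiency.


By ASTM E413, STC = value of the fitted reference contour at 500 Hz.
Contour value at 500 Hz = TL_500 + deficiency = 28 + 8 = 36
STC = 36


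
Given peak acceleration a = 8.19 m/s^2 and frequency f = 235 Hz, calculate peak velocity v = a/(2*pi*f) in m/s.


omega = 2*pi*f = 2*pi*235 = 1476.55 rad/s
v = a / omega = 8.19 / 1476.55 = 0.0055467 m/s


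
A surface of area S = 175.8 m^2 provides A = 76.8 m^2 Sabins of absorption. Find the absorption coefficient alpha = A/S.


Absorption coefficient = absorbed power / incident power
alpha = A / S = 76.8 / 175.8 = 0.43686


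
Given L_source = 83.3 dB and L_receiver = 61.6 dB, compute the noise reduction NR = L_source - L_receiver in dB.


NR = L_source - L_receiver (difference between source and receiving room levels)
NR = 83.3 - 61.6 = 21.7 dB


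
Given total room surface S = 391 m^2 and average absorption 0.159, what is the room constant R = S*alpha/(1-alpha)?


R = 391 * 0.159 / (1 - 0.159) = 73.923 m^2


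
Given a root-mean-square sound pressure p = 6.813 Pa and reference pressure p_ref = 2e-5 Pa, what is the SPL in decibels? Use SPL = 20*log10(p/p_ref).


p / p_ref = 6.813 / 2e-5 = 340650
SPL = 20 * log10(340650) = 110.65 dB


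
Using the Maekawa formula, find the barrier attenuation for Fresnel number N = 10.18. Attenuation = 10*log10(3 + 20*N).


3 + 20*N = 3 + 20*10.18 = 206.6
Att = 10*log10(206.6) = 23.151 dB


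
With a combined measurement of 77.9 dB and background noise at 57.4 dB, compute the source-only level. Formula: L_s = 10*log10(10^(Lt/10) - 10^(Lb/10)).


10^(77.9/10) = 6.16595e+07
10^(57.4/10) = 549541
Difference = 6.16595e+07 - 549541 = 6.111e+07
L_source = 10*log10(6.111e+07) = 77.861 dB


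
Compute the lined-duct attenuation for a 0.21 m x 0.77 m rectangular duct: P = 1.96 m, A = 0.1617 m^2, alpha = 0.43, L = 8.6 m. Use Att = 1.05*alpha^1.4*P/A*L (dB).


alpha^1.4 = 0.43^1.4 = 0.3068
Attenuation rate = 1.05 * alpha^1.4 * P / A
= 1.05 * 0.3068 * 1.96 / 0.1617 = 3.90473 dB/m
Total Att = 3.90473 * 8.6 = 33.581 dB


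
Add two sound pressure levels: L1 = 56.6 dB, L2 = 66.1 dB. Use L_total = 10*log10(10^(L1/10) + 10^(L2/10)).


10^(56.6/10) = 457088
10^(66.1/10) = 4.0738e+06
Sum = 457088 + 4.0738e+06 = 4.53089e+06
L_total = 10*log10(4.53089e+06) = 66.562 dB


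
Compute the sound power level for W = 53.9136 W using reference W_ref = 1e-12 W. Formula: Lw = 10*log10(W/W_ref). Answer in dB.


W / W_ref = 53.9136 / 1e-12 = 5.39136e+13
Lw = 10 * log10(5.39136e+13) = 137.32 dB


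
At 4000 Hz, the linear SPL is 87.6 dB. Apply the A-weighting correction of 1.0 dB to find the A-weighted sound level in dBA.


A-weighting table: 4000 Hz -> 1.0 dB correction
SPL_A = SPL + correction = 87.6 + (1.0) = 88.6 dBA


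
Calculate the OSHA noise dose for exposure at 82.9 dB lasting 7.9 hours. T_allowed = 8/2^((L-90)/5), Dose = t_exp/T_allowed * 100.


T_allowed = 8 / 2^((82.9 - 90)/5) = 21.4068 hr
Dose = 7.9 / 21.4068 * 100 = 36.904 %


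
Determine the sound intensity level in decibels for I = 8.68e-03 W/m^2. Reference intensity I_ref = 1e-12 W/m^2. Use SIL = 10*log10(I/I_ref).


I / I_ref = 8.68e-03 / 1e-12 = 8.68e+09
SIL = 10 * log10(8.68e+09) = 99.385 dB


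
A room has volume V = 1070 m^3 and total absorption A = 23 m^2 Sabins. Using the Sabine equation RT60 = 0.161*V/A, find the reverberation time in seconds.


RT60 = 0.161 * 1070 / 23 = 7.49 s


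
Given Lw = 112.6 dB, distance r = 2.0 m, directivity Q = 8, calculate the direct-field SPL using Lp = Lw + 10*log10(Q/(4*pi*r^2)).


4*pi*r^2 = 4*pi*2.0^2 = 50.2655 m^2
Q / (4*pi*r^2) = 8 / 50.2655 = 0.159155
Lp = 112.6 + 10*log10(0.159155) = 104.62 dB


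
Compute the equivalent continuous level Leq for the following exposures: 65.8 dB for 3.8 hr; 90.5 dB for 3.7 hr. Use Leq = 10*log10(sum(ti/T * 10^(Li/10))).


T_total = 3.8 + 3.7 = 7.5 hr
(3.8/7.5) * 10^(65.8/10) = 1.92629e+06
(3.7/7.5) * 10^(90.5/10) = 5.53529e+08
Sum = 1.92629e+06 + 5.53529e+08 = 5.55455e+08
Leq = 10*log10(5.55455e+08) = 87.446 dB


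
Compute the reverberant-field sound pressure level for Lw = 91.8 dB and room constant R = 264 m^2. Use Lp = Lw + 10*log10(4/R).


4/R = 4/264 = 0.0151515
Lp = 91.8 + 10*log10(0.0151515) = 73.605 dB


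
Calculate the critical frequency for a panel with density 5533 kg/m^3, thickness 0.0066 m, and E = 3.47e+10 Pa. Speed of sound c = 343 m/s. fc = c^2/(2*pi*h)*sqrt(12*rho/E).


12*rho/E = 12*5533/3.47e+10 = 1.91343e-06
sqrt(12*rho/E) = sqrt(1.91343e-06) = 0.00138327
c^2/(2*pi*h) = 343^2/(2*pi*0.0066) = 2.83703e+06
fc = 2.83703e+06 * 0.00138327 = 3924.4 Hz


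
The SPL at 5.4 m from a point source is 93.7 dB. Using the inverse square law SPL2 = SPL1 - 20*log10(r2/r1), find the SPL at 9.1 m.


r2/r1 = 9.1/5.4 = 1.68519
Correction = 20*log10(1.68519) = 4.53298 dB
SPL2 = 93.7 - 4.53298 = 89.167 dB


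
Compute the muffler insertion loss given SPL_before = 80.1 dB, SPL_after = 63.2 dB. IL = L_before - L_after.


Insertion loss = SPL without muffler - SPL with muffler
IL = 80.1 - 63.2 = 16.9 dB


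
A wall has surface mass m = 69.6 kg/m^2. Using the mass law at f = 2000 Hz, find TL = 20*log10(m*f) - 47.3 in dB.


m * f = 69.6 * 2000 = 139200
20*log10(139200) = 102.873 dB
TL = 102.873 - 47.3 = 55.573 dB


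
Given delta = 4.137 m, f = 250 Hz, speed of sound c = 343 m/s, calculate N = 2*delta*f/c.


N = 2*delta*f/c = 2*delta/lambda, where lambda = c/f
lambda = 343 / 250 = 1.372 m
N = 2 * 4.137 / 1.372 = 6.0306


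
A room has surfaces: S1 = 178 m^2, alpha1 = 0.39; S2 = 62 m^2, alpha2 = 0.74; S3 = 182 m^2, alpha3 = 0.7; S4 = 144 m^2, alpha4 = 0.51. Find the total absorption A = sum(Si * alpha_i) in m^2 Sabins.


178 * 0.39 = 69.42
62 * 0.74 = 45.88
182 * 0.7 = 127.4
144 * 0.51 = 73.44
A_total = 69.42 + 45.88 + 127.4 + 73.44 = 316.14 m^2


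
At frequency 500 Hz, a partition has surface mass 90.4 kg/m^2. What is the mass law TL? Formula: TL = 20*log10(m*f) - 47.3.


m * f = 90.4 * 500 = 45200
20*log10(45200) = 93.1028 dB
TL = 93.1028 - 47.3 = 45.803 dB


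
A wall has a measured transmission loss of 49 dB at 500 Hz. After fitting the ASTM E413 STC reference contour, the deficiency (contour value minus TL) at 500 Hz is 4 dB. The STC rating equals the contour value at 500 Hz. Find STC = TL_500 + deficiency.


By ASTM E413, STC = value of the fitted reference contour at 500 Hz.
Contour value at 500 Hz = TL_500 + deficiency = 49 + 4 = 53
STC = 53


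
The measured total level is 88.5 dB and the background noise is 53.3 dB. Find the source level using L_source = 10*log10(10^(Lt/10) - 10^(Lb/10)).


10^(88.5/10) = 7.07946e+08
10^(53.3/10) = 213796
Difference = 7.07946e+08 - 213796 = 7.07732e+08
L_source = 10*log10(7.07732e+08) = 88.499 dB


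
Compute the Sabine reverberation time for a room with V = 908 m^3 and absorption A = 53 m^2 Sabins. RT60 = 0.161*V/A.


RT60 = 0.161 * 908 / 53 = 2.7583 s


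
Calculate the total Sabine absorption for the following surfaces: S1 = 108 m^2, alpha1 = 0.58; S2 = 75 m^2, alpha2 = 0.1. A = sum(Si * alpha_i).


108 * 0.58 = 62.64
75 * 0.1 = 7.5
A_total = 62.64 + 7.5 = 70.14 m^2


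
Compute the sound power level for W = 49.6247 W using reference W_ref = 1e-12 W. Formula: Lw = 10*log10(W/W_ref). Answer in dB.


W / W_ref = 49.6247 / 1e-12 = 4.96247e+13
Lw = 10 * log10(4.96247e+13) = 136.96 dB


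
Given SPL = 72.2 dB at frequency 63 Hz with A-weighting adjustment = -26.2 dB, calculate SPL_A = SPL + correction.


A-weighting table: 63 Hz -> -26.2 dB correction
SPL_A = SPL + correction = 72.2 + (-26.2) = 46 dBA


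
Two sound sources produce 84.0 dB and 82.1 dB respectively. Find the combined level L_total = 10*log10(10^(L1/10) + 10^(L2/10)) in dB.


10^(84.0/10) = 2.51189e+08
10^(82.1/10) = 1.62181e+08
Sum = 2.51189e+08 + 1.62181e+08 = 4.1337e+08
L_total = 10*log10(4.1337e+08) = 86.163 dB


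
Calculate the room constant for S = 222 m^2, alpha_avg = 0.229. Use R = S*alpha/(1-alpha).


R = 222 * 0.229 / (1 - 0.229) = 65.938 m^2


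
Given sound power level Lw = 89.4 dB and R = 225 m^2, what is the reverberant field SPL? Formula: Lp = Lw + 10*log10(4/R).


4/R = 4/225 = 0.0177778
Lp = 89.4 + 10*log10(0.0177778) = 71.899 dB


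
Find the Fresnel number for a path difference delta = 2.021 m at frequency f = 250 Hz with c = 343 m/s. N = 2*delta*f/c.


N = 2*delta*f/c = 2*delta/lambda, where lambda = c/f
lambda = 343 / 250 = 1.372 m
N = 2 * 2.021 / 1.372 = 2.9461


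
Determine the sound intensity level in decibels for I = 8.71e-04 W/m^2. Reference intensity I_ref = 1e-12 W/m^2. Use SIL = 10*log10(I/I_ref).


I / I_ref = 8.71e-04 / 1e-12 = 8.71e+08
SIL = 10 * log10(8.71e+08) = 89.4 dB


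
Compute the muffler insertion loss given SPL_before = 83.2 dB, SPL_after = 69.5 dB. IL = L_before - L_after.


Insertion loss = SPL without muffler - SPL with muffler
IL = 83.2 - 69.5 = 13.7 dB


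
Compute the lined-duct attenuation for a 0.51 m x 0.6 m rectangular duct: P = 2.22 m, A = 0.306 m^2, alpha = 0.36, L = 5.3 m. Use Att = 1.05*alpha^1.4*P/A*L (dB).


alpha^1.4 = 0.36^1.4 = 0.239234
Attenuation rate = 1.05 * alpha^1.4 * P / A
= 1.05 * 0.239234 * 2.22 / 0.306 = 1.8224 dB/m
Total Att = 1.8224 * 5.3 = 9.6587 dB


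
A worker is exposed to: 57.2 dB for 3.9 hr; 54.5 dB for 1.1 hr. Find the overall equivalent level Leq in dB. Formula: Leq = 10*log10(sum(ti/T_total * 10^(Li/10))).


T_total = 3.9 + 1.1 = 5.0 hr
(3.9/5.0) * 10^(57.2/10) = 409350
(1.1/5.0) * 10^(54.5/10) = 62004.4
Sum = 409350 + 62004.4 = 471354
Leq = 10*log10(471354) = 56.733 dB


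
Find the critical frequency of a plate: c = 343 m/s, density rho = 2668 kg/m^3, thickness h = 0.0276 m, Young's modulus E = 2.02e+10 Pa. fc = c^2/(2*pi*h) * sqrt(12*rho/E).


12*rho/E = 12*2668/2.02e+10 = 1.58495e-06
sqrt(12*rho/E) = sqrt(1.58495e-06) = 0.00125895
c^2/(2*pi*h) = 343^2/(2*pi*0.0276) = 678421
fc = 678421 * 0.00125895 = 854.1 Hz


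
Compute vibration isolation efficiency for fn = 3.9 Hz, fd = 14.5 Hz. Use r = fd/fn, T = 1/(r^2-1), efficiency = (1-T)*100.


r = 14.5 / 3.9 = 3.71795
r^2 - 1 = 3.71795^2 - 1 = 12.8232
T = 1/12.8232 = 0.0779837
Efficiency = (1 - 0.0779837)*100 = 92.202 %


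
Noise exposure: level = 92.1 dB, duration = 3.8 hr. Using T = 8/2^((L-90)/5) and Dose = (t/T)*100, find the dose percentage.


T_allowed = 8 / 2^((92.1 - 90)/5) = 5.9794 hr
Dose = 3.8 / 5.9794 * 100 = 63.552 %


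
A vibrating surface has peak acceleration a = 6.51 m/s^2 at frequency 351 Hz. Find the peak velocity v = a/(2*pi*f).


omega = 2*pi*f = 2*pi*351 = 2205.4 rad/s
v = a / omega = 6.51 / 2205.4 = 0.0029518 m/s


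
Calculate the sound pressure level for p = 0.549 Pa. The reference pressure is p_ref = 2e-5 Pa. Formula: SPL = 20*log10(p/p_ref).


p / p_ref = 0.549 / 2e-5 = 27450
SPL = 20 * log10(27450) = 88.771 dB


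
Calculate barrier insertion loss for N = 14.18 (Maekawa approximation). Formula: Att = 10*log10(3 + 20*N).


3 + 20*N = 3 + 20*14.18 = 286.6
Att = 10*log10(286.6) = 24.573 dB


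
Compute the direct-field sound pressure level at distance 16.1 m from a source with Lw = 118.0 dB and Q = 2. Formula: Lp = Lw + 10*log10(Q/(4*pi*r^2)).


4*pi*r^2 = 4*pi*16.1^2 = 3257.33 m^2
Q / (4*pi*r^2) = 2 / 3257.33 = 0.000614
Lp = 118.0 + 10*log10(0.000614) = 85.882 dB


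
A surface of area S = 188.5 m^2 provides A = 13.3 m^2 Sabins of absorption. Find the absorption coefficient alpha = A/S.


Absorption coefficient = absorbed power / incident power
alpha = A / S = 13.3 / 188.5 = 0.070557


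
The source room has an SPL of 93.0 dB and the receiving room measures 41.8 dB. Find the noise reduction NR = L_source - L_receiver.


NR = L_source - L_receiver (difference between source and receiving room levels)
NR = 93.0 - 41.8 = 51.2 dB


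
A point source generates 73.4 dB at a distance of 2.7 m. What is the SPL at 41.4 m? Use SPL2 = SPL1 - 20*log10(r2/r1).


r2/r1 = 41.4/2.7 = 15.3333
Correction = 20*log10(15.3333) = 23.7127 dB
SPL2 = 73.4 - 23.7127 = 49.687 dB


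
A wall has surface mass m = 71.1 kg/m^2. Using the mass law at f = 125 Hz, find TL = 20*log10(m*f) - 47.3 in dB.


m * f = 71.1 * 125 = 8887.5
20*log10(8887.5) = 78.9756 dB
TL = 78.9756 - 47.3 = 31.676 dB


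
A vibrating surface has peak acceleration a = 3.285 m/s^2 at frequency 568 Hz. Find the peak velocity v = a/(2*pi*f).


omega = 2*pi*f = 2*pi*568 = 3568.85 rad/s
v = a / omega = 3.285 / 3568.85 = 0.00092046 m/s


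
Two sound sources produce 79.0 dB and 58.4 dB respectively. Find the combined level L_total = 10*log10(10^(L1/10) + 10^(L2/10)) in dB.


10^(79.0/10) = 7.94328e+07
10^(58.4/10) = 691831
Sum = 7.94328e+07 + 691831 = 8.01246e+07
L_total = 10*log10(8.01246e+07) = 79.038 dB


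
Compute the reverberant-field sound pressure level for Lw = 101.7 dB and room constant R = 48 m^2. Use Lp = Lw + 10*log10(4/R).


4/R = 4/48 = 0.0833333
Lp = 101.7 + 10*log10(0.0833333) = 90.908 dB


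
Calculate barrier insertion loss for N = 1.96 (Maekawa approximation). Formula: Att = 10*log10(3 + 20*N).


3 + 20*N = 3 + 20*1.96 = 42.2
Att = 10*log10(42.2) = 16.253 dB


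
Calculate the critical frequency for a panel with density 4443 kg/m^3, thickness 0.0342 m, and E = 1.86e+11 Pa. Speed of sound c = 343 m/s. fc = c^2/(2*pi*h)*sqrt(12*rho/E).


12*rho/E = 12*4443/1.86e+11 = 2.86645e-07
sqrt(12*rho/E) = sqrt(2.86645e-07) = 0.000535392
c^2/(2*pi*h) = 343^2/(2*pi*0.0342) = 547498
fc = 547498 * 0.000535392 = 293.13 Hz


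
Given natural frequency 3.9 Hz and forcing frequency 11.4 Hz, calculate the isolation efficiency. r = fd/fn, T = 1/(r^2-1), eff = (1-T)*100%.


r = 11.4 / 3.9 = 2.92308
r^2 - 1 = 2.92308^2 - 1 = 7.5444
T = 1/7.5444 = 0.132549
Efficiency = (1 - 0.132549)*100 = 86.745 %


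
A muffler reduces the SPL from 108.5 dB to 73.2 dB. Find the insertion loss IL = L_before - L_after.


Insertion loss = SPL without muffler - SPL with muffler
IL = 108.5 - 73.2 = 35.3 dB


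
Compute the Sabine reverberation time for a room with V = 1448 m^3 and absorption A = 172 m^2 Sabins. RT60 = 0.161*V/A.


RT60 = 0.161 * 1448 / 172 = 1.3554 s


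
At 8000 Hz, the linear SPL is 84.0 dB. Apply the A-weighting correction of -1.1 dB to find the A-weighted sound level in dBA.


A-weighting table: 8000 Hz -> -1.1 dB correction
SPL_A = SPL + correction = 84.0 + (-1.1) = 82.9 dBA


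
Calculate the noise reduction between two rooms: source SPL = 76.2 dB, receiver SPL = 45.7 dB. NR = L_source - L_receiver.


NR = L_source - L_receiver (difference between source and receiving room levels)
NR = 76.2 - 45.7 = 30.5 dB


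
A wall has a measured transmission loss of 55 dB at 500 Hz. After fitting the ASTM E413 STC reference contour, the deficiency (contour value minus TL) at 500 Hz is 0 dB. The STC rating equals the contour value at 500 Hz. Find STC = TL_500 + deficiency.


By ASTM E413, STC = value of the fitted reference contour at 500 Hz.
Contour value at 500 Hz = TL_500 + deficiency = 55 + 0 = 55
STC = 55


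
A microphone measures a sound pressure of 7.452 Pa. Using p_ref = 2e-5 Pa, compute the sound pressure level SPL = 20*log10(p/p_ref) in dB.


p / p_ref = 7.452 / 2e-5 = 372600
SPL = 20 * log10(372600) = 111.42 dB


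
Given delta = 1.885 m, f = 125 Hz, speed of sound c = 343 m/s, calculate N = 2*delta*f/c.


N = 2*delta*f/c = 2*delta/lambda, where lambda = c/f
lambda = 343 / 125 = 2.744 m
N = 2 * 1.885 / 2.744 = 1.3739


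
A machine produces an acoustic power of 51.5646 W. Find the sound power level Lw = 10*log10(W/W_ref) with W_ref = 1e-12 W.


W / W_ref = 51.5646 / 1e-12 = 5.15646e+13
Lw = 10 * log10(5.15646e+13) = 137.12 dB


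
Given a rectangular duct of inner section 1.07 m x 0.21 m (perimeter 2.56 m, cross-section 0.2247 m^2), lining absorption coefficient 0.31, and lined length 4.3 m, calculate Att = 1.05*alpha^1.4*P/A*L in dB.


alpha^1.4 = 0.31^1.4 = 0.194047
Attenuation rate = 1.05 * alpha^1.4 * P / A
= 1.05 * 0.194047 * 2.56 / 0.2247 = 2.32131 dB/m
Total Att = 2.32131 * 4.3 = 9.9816 dB


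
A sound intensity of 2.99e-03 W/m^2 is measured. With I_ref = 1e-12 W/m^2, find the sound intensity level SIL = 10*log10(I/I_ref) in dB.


I / I_ref = 2.99e-03 / 1e-12 = 2.99e+09
SIL = 10 * log10(2.99e+09) = 94.757 dB


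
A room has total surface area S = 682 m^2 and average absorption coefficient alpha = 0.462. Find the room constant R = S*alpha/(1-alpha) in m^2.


R = 682 * 0.462 / (1 - 0.462) = 585.66 m^2


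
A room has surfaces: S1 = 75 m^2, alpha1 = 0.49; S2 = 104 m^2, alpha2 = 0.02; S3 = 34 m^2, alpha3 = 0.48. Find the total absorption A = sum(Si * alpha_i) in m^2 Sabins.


75 * 0.49 = 36.75
104 * 0.02 = 2.08
34 * 0.48 = 16.32
A_total = 36.75 + 2.08 + 16.32 = 55.15 m^2


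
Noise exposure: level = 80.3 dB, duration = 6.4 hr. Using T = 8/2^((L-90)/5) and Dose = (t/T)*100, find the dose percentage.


T_allowed = 8 / 2^((80.3 - 90)/5) = 30.6965 hr
Dose = 6.4 / 30.6965 * 100 = 20.849 %


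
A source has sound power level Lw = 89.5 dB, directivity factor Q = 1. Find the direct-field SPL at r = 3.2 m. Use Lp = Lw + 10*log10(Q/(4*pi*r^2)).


4*pi*r^2 = 4*pi*3.2^2 = 128.68 m^2
Q / (4*pi*r^2) = 1 / 128.68 = 0.00777122
Lp = 89.5 + 10*log10(0.00777122) = 68.405 dB


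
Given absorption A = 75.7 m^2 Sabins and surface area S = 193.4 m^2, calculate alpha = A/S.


Absorption coefficient = absorbed power / incident power
alpha = A / S = 75.7 / 193.4 = 0.39142


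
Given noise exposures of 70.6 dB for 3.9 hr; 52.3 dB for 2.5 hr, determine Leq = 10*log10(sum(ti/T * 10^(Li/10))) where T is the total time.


T_total = 3.9 + 2.5 = 6.4 hr
(3.9/6.4) * 10^(70.6/10) = 6.99656e+06
(2.5/6.4) * 10^(52.3/10) = 66337.6
Sum = 6.99656e+06 + 66337.6 = 7.0629e+06
Leq = 10*log10(7.0629e+06) = 68.49 dB


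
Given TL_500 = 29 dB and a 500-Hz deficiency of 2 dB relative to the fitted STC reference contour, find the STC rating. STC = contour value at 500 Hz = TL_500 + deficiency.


By ASTM E413, STC = value of the fitted reference contour at 500 Hz.
Contour value at 500 Hz = TL_500 + deficiency = 29 + 2 = 31
STC = 31


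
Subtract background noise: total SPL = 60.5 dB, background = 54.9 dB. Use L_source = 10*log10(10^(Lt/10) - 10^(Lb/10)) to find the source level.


10^(60.5/10) = 1.12202e+06
10^(54.9/10) = 309030
Difference = 1.12202e+06 - 309030 = 812990
L_source = 10*log10(812990) = 59.101 dB


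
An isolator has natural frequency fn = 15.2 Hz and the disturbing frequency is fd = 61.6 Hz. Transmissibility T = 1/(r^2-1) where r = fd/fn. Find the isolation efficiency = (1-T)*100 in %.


r = 61.6 / 15.2 = 4.05263
r^2 - 1 = 4.05263^2 - 1 = 15.4238
T = 1/15.4238 = 0.0648349
Efficiency = (1 - 0.0648349)*100 = 93.517 %


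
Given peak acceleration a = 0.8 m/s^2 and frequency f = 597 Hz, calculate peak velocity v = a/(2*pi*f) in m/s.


omega = 2*pi*f = 2*pi*597 = 3751.06 rad/s
v = a / omega = 0.8 / 3751.06 = 0.00021327 m/s


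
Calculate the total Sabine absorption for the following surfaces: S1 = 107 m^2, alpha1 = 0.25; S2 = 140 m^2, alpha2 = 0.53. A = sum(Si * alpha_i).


107 * 0.25 = 26.75
140 * 0.53 = 74.2
A_total = 26.75 + 74.2 = 100.95 m^2


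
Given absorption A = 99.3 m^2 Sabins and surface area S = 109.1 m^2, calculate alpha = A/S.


Absorption coefficient = absorbed power / incident power
alpha = A / S = 99.3 / 109.1 = 0.91017


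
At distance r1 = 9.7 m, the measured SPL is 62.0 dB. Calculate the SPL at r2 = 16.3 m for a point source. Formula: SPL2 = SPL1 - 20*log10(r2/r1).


r2/r1 = 16.3/9.7 = 1.68041
Correction = 20*log10(1.68041) = 4.50831 dB
SPL2 = 62.0 - 4.50831 = 57.492 dB


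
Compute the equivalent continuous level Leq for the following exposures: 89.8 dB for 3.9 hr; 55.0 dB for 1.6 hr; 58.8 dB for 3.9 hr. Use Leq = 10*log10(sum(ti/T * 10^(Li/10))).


T_total = 3.9 + 1.6 + 3.9 = 9.4 hr
(3.9/9.4) * 10^(89.8/10) = 3.9622e+08
(1.6/9.4) * 10^(55.0/10) = 53826
(3.9/9.4) * 10^(58.8/10) = 314729
Sum = 3.9622e+08 + 53826 + 314729 = 3.96589e+08
Leq = 10*log10(3.96589e+08) = 85.983 dB


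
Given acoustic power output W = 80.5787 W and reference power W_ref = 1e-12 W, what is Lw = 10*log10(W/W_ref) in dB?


W / W_ref = 80.5787 / 1e-12 = 8.05787e+13
Lw = 10 * log10(8.05787e+13) = 139.06 dB


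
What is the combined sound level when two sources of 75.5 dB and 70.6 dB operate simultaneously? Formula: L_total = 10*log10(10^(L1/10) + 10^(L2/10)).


10^(75.5/10) = 3.54813e+07
10^(70.6/10) = 1.14815e+07
Sum = 3.54813e+07 + 1.14815e+07 = 4.69628e+07
L_total = 10*log10(4.69628e+07) = 76.718 dB


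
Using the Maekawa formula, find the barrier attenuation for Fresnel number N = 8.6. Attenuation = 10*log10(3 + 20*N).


3 + 20*N = 3 + 20*8.6 = 175
Att = 10*log10(175) = 22.43 dB


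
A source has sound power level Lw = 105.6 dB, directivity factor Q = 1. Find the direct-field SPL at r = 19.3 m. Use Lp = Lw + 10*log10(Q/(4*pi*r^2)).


4*pi*r^2 = 4*pi*19.3^2 = 4680.85 m^2
Q / (4*pi*r^2) = 1 / 4680.85 = 0.000213636
Lp = 105.6 + 10*log10(0.000213636) = 68.897 dB


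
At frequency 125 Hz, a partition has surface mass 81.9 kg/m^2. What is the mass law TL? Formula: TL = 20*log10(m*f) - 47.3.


m * f = 81.9 * 125 = 10237.5
20*log10(10237.5) = 80.2039 dB
TL = 80.2039 - 47.3 = 32.904 dB


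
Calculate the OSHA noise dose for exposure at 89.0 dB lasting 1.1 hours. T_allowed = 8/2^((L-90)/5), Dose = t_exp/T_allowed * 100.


T_allowed = 8 / 2^((89.0 - 90)/5) = 9.18959 hr
Dose = 1.1 / 9.18959 * 100 = 11.97 %


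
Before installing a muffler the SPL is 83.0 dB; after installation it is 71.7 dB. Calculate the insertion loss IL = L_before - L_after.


Insertion loss = SPL without muffler - SPL with muffler
IL = 83.0 - 71.7 = 11.3 dB


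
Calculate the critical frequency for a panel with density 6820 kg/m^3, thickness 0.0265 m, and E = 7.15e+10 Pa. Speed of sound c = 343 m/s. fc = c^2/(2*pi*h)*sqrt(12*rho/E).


12*rho/E = 12*6820/7.15e+10 = 1.14462e-06
sqrt(12*rho/E) = sqrt(1.14462e-06) = 0.00106987
c^2/(2*pi*h) = 343^2/(2*pi*0.0265) = 706582
fc = 706582 * 0.00106987 = 755.95 Hz


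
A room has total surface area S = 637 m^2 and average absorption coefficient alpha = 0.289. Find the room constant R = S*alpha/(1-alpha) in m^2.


R = 637 * 0.289 / (1 - 0.289) = 258.92 m^2


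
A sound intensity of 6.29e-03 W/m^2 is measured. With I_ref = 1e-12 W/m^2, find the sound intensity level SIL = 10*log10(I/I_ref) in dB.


I / I_ref = 6.29e-03 / 1e-12 = 6.29e+09
SIL = 10 * log10(6.29e+09) = 97.987 dB


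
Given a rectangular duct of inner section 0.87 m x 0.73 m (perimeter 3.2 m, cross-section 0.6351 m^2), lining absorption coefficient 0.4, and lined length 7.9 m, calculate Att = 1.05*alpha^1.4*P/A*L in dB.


alpha^1.4 = 0.4^1.4 = 0.277258
Attenuation rate = 1.05 * alpha^1.4 * P / A
= 1.05 * 0.277258 * 3.2 / 0.6351 = 1.46683 dB/m
Total Att = 1.46683 * 7.9 = 11.588 dB


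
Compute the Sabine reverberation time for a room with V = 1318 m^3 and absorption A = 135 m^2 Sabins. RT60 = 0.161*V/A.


RT60 = 0.161 * 1318 / 135 = 1.5718 s


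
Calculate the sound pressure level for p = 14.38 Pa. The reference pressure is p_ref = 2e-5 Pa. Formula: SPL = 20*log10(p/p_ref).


p / p_ref = 14.38 / 2e-5 = 719000
SPL = 20 * log10(719000) = 117.13 dB


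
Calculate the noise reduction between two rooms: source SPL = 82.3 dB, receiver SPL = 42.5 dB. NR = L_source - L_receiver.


NR = L_source - L_receiver (difference between source and receiving room levels)
NR = 82.3 - 42.5 = 39.8 dB


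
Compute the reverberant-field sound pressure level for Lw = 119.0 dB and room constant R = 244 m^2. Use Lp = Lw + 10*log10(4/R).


4/R = 4/244 = 0.0163934
Lp = 119.0 + 10*log10(0.0163934) = 101.15 dB


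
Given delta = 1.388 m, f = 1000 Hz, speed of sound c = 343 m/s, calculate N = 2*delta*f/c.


N = 2*delta*f/c = 2*delta/lambda, where lambda = c/f
lambda = 343 / 1000 = 0.343 m
N = 2 * 1.388 / 0.343 = 8.0933


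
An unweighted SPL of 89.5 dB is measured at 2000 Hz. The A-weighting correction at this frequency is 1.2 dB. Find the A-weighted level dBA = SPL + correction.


A-weighting table: 2000 Hz -> 1.2 dB correction
SPL_A = SPL + correction = 89.5 + (1.2) = 90.7 dBA


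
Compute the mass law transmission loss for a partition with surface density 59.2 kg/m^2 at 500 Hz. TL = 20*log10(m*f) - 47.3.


m * f = 59.2 * 500 = 29600
20*log10(29600) = 89.4258 dB
TL = 89.4258 - 47.3 = 42.126 dB


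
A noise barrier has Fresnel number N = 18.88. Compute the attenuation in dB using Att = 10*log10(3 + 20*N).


3 + 20*N = 3 + 20*18.88 = 380.6
Att = 10*log10(380.6) = 25.805 dB


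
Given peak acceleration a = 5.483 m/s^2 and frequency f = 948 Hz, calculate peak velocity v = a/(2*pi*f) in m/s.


omega = 2*pi*f = 2*pi*948 = 5956.46 rad/s
v = a / omega = 5.483 / 5956.46 = 0.00092051 m/s


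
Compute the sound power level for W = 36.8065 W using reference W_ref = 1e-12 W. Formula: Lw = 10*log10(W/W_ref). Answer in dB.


W / W_ref = 36.8065 / 1e-12 = 3.68065e+13
Lw = 10 * log10(3.68065e+13) = 135.66 dB


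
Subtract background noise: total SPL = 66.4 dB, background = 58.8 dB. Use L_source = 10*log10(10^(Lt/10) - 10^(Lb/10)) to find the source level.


10^(66.4/10) = 4.36516e+06
10^(58.8/10) = 758578
Difference = 4.36516e+06 - 758578 = 3.60658e+06
L_source = 10*log10(3.60658e+06) = 65.571 dB


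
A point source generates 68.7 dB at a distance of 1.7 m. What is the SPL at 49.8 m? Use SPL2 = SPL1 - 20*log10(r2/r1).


r2/r1 = 49.8/1.7 = 29.2941
Correction = 20*log10(29.2941) = 29.3356 dB
SPL2 = 68.7 - 29.3356 = 39.364 dB


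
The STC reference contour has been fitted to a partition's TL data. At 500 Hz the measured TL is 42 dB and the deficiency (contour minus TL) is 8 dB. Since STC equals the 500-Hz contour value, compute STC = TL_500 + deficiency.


By ASTM E413, STC = value of the fitted reference contour at 500 Hz.
Contour value at 500 Hz = TL_500 + deficiency = 42 + 8 = 50
STC = 50


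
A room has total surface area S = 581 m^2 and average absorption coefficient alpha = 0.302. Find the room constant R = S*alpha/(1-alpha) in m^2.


R = 581 * 0.302 / (1 - 0.302) = 251.38 m^2


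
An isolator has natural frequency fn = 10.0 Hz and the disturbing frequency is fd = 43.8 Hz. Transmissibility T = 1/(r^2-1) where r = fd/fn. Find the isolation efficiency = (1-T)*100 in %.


r = 43.8 / 10.0 = 4.38
r^2 - 1 = 4.38^2 - 1 = 18.1844
T = 1/18.1844 = 0.0549922
Efficiency = (1 - 0.0549922)*100 = 94.501 %


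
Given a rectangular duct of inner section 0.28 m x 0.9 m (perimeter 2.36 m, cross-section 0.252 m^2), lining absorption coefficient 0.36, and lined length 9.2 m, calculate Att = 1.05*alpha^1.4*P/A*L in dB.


alpha^1.4 = 0.36^1.4 = 0.239234
Attenuation rate = 1.05 * alpha^1.4 * P / A
= 1.05 * 0.239234 * 2.36 / 0.252 = 2.35247 dB/m
Total Att = 2.35247 * 9.2 = 21.643 dB


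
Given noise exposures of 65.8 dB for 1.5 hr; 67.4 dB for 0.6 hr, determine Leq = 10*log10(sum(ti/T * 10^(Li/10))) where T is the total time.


T_total = 1.5 + 0.6 = 2.1 hr
(1.5/2.1) * 10^(65.8/10) = 2.71564e+06
(0.6/2.1) * 10^(67.4/10) = 1.57012e+06
Sum = 2.71564e+06 + 1.57012e+06 = 4.28576e+06
Leq = 10*log10(4.28576e+06) = 66.32 dB


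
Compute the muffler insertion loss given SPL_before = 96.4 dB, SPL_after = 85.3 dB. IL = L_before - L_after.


Insertion loss = SPL without muffler - SPL with muffler
IL = 96.4 - 85.3 = 11.1 dB


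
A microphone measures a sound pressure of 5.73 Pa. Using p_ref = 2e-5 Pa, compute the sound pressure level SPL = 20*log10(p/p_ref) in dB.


p / p_ref = 5.73 / 2e-5 = 286500
SPL = 20 * log10(286500) = 109.14 dB


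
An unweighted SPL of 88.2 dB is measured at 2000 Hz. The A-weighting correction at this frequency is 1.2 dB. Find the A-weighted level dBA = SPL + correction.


A-weighting table: 2000 Hz -> 1.2 dB correction
SPL_A = SPL + correction = 88.2 + (1.2) = 89.4 dBA


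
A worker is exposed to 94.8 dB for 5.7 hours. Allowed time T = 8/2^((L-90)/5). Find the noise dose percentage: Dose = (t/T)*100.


T_allowed = 8 / 2^((94.8 - 90)/5) = 4.11246 hr
Dose = 5.7 / 4.11246 * 100 = 138.6 %


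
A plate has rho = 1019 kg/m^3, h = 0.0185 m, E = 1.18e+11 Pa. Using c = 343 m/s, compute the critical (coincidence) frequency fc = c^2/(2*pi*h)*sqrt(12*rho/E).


12*rho/E = 12*1019/1.18e+11 = 1.03627e-07
sqrt(12*rho/E) = sqrt(1.03627e-07) = 0.000321911
c^2/(2*pi*h) = 343^2/(2*pi*0.0185) = 1.01213e+06
fc = 1.01213e+06 * 0.000321911 = 325.82 Hz
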